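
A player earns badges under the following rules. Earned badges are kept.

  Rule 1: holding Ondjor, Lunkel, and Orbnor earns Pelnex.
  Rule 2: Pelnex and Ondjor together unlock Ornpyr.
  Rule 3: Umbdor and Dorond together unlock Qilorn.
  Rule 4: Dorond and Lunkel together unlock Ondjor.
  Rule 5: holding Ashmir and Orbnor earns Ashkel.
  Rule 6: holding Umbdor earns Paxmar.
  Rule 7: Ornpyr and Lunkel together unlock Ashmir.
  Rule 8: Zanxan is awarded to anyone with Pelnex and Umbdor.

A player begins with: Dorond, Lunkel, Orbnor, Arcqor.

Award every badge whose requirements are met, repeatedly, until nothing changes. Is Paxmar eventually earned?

No

Paxmar would need Umbdor (Rule 6), but Umbdor is never earned.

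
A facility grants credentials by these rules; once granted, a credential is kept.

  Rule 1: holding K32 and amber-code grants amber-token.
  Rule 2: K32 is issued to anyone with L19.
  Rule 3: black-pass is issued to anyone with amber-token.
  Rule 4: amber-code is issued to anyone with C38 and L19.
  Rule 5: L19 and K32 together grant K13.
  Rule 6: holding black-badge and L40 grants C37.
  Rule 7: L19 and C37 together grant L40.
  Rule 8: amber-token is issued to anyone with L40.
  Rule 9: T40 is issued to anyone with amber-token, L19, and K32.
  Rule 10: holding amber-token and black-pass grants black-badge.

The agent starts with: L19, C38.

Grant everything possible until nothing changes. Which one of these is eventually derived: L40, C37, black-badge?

Holding C38 and L19 grants amber-code (Rule 4).
Holding L19 grants K32 (Rule 2).
Holding K32 and amber-code grants amber-token (Rule 1).
Holding amber-token grants black-pass (Rule 3).
Holding amber-token and black-pass grants black-badge (Rule 10).
C37 would need black-badge and L40 (Rule 6), but L40 is never granted. L40 would need L19 and C37 (Rule 7), but C37 is never granted.

black-badge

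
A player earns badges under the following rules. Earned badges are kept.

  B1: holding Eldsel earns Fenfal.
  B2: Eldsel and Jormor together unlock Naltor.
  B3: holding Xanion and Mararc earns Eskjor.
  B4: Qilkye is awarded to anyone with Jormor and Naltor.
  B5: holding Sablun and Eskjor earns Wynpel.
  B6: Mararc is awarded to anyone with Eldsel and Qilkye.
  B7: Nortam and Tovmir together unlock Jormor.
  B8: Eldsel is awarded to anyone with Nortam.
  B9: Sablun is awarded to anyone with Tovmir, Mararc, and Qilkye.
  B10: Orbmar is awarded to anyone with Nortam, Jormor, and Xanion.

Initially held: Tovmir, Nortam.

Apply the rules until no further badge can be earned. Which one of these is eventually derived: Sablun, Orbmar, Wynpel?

With Nortam and Tovmir, Jormor is earned (B7).
With Nortam, Eldsel is earned (B8).
With Eldsel and Jormor, Naltor is earned (B2).
With Jormor and Naltor, Qilkye is earned (B4).
With Eldsel and Qilkye, Mararc is earned (B6).
With Tovmir, Mararc, and Qilkye, Sablun is earned (B9).
Orbmar would need Nortam, Jormor, and Xanion (B10), but Xanion is never earned. Wynpel would need Sablun and Eskjor (B5), but Eskjor is never earned.

Sablun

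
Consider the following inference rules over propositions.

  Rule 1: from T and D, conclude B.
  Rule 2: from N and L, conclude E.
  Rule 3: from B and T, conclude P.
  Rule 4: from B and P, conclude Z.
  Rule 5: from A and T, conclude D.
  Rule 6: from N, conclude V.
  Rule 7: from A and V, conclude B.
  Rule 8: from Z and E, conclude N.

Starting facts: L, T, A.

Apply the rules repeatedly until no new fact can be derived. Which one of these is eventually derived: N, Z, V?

Z

From A and T, Rule 5 gives D.
T and D hold, so B follows (Rule 1).
B and T hold, so P follows (Rule 3).
B and P hold, so Z follows (Rule 4).
V would need N (Rule 6), but N is never established. N would need Z and E (Rule 8), but E is never established.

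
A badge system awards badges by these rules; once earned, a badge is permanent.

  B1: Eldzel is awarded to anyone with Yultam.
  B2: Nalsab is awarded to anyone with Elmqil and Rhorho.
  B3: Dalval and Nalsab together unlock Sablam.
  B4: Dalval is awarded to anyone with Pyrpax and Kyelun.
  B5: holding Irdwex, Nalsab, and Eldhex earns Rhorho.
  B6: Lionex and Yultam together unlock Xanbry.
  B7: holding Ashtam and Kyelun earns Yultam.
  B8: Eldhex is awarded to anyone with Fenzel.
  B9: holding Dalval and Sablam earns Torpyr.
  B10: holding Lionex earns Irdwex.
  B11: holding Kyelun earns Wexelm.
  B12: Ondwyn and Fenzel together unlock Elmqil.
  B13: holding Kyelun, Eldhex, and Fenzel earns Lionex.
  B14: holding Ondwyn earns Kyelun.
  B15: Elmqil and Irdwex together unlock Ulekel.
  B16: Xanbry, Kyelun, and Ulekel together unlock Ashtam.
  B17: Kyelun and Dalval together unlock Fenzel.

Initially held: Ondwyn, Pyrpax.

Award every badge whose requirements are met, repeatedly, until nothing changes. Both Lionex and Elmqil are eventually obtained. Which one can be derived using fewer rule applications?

Elmqil

Elmqil: With Ondwyn, Kyelun is earned (B14). With Pyrpax and Kyelun, Dalval is earned (B4). With Kyelun and Dalval, Fenzel is earned (B17). With Ondwyn and Fenzel, Elmqil is earned (B12). [4 rule applications]
Lionex: With Ondwyn, Kyelun is earned (B14). With Pyrpax and Kyelun, Dalval is earned (B4). With Kyelun and Dalval, Fenzel is earned (B17). With Fenzel, Eldhex is earned (B8). With Kyelun, Eldhex, and Fenzel, Lionex is earned (B13). [5 rule applications]
Elmqil needs fewer.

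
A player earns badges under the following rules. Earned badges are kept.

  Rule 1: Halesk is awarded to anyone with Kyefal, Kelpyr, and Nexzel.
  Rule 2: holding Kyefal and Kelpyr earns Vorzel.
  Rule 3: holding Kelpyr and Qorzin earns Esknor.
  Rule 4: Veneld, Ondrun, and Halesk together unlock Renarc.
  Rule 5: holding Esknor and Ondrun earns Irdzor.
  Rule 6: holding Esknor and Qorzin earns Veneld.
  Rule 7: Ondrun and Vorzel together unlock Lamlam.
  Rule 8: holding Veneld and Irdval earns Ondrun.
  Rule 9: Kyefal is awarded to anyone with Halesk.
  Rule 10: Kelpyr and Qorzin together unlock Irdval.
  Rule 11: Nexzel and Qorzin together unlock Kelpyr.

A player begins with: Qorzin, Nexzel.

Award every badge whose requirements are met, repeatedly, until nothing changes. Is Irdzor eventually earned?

With Nexzel and Qorzin, Kelpyr is earned (Rule 11).
With Kelpyr and Qorzin, Esknor is earned (Rule 3).
With Kelpyr and Qorzin, Irdval is earned (Rule 10).
With Esknor and Qorzin, Veneld is earned (Rule 6).
With Veneld and Irdval, Ondrun is earned (Rule 8).
With Esknor and Ondrun, Irdzor is earned (Rule 5).

Yes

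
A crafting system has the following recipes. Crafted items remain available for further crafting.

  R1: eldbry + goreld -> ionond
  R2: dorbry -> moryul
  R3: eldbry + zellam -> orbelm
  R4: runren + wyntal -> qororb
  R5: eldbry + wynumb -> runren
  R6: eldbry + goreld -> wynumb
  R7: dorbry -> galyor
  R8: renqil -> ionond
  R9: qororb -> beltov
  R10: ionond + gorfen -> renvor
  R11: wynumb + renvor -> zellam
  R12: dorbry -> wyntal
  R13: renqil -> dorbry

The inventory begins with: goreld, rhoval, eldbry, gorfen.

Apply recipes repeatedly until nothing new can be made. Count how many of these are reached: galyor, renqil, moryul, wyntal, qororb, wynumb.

Using R6, eldbry and goreld make wynumb.
galyor would need dorbry (R7), but dorbry is never obtained.
No rule produces renqil, and it is not given.
moryul would need dorbry (R2), but dorbry is never obtained.
wyntal would need dorbry (R12), but dorbry is never obtained.
qororb would need runren and wyntal (R4), but wyntal is never obtained.
wynumb: reached.
Reached: wynumb — 1 of the 6.

1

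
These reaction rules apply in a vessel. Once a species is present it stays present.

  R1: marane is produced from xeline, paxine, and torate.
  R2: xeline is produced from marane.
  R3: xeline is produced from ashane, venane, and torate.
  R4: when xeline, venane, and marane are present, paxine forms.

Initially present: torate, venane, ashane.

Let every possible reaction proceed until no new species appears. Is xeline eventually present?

Yes

ashane, venane, and torate present → xeline forms (R3).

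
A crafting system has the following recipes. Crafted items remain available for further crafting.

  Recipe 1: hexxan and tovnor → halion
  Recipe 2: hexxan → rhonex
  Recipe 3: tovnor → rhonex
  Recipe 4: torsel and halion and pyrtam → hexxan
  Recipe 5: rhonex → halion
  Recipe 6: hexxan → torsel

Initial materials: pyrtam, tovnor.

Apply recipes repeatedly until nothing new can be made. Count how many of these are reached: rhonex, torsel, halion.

Using Recipe 3, tovnor makes rhonex.
rhonex → halion (Recipe 5).
rhonex: reached.
torsel would need hexxan (Recipe 6), but hexxan is never obtained.
halion: reached.
Reached: rhonex and halion — 2 of the 3.

2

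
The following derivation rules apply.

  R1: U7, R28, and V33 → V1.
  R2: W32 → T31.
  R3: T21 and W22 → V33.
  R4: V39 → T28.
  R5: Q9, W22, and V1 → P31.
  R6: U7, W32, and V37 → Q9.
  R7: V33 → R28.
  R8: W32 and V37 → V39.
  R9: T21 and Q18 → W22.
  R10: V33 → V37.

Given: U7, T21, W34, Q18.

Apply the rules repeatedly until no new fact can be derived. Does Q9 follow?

Q9 would need U7, W32, and V37 (R6), but W32 is never established.

No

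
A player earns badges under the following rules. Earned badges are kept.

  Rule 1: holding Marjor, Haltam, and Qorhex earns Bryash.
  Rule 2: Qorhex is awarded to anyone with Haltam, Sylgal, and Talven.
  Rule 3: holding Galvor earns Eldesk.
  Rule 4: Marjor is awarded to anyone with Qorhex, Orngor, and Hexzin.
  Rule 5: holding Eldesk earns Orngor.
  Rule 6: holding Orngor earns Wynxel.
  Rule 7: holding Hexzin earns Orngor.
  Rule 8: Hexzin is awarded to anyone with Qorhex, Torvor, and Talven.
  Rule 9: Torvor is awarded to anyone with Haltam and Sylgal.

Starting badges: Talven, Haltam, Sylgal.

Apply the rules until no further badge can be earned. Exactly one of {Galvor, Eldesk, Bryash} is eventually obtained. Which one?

With Haltam, Sylgal, and Talven, Qorhex is earned (Rule 2).
With Haltam and Sylgal, Torvor is earned (Rule 9).
With Qorhex, Torvor, and Talven, Hexzin is earned (Rule 8).
With Hexzin, Orngor is earned (Rule 7).
With Qorhex, Orngor, and Hexzin, Marjor is earned (Rule 4).
With Marjor, Haltam, and Qorhex, Bryash is earned (Rule 1).
No rule produces Galvor, and it is not given. Eldesk would need Galvor (Rule 3), but Galvor is never earned.

Bryash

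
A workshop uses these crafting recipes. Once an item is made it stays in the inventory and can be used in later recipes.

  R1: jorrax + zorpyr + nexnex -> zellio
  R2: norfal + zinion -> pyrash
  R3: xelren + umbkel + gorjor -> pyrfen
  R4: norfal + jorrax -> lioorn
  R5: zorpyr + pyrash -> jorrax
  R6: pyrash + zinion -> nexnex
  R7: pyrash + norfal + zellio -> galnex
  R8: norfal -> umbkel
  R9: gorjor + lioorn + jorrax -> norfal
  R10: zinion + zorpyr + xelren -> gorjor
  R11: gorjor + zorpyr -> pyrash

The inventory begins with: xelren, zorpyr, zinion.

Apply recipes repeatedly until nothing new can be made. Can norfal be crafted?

norfal would need gorjor, lioorn, and jorrax (R9), but lioorn is never obtained.

No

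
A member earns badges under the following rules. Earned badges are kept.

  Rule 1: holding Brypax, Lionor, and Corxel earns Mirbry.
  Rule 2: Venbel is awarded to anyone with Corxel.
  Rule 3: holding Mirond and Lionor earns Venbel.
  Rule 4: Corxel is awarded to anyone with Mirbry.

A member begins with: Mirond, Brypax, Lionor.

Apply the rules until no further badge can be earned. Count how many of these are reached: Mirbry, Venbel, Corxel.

With Mirond and Lionor, Venbel is earned (Rule 3).
Mirbry would need Brypax, Lionor, and Corxel (Rule 1), but Corxel is never earned.
Venbel: reached.
Corxel would need Mirbry (Rule 4), but Mirbry is never earned.
Reached: Venbel — 1 of the 3.

1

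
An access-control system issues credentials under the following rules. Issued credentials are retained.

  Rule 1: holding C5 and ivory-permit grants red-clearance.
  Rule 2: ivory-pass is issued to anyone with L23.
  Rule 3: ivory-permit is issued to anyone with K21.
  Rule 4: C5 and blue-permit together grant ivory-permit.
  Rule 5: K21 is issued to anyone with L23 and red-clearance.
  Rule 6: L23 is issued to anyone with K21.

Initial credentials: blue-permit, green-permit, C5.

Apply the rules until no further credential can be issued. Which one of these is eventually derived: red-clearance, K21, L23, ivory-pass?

red-clearance

Holding C5 and blue-permit grants ivory-permit (Rule 4).
Holding C5 and ivory-permit grants red-clearance (Rule 1).
L23 would need K21 (Rule 6), but K21 is never granted. ivory-pass would need L23 (Rule 2), but L23 is never granted. K21 would need L23 and red-clearance (Rule 5), but L23 is never granted.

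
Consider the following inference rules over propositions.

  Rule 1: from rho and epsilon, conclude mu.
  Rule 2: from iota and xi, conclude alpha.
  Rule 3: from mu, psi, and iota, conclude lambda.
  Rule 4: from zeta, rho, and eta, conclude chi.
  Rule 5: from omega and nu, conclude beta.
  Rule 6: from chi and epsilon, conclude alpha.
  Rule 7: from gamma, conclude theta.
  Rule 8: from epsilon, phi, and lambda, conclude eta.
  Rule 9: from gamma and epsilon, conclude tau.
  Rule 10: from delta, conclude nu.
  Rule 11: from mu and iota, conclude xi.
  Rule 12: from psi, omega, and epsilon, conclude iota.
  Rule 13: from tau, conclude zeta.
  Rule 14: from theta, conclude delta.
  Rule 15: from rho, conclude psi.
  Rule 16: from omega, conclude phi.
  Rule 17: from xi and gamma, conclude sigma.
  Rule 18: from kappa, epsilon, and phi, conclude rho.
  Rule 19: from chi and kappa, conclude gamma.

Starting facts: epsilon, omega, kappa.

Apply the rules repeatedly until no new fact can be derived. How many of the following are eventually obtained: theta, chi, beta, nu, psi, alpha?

omega holds, so phi follows (Rule 16).
kappa, epsilon, and phi hold, so rho follows (Rule 18).
rho holds, so psi follows (Rule 15).
rho and epsilon hold, so mu follows (Rule 1).
From psi, omega, and epsilon, Rule 12 gives iota.
From mu and iota, Rule 11 gives xi.
From iota and xi, Rule 2 gives alpha.
theta would need gamma (Rule 7), but gamma is never established.
chi would need zeta, rho, and eta (Rule 4), but zeta is never established.
beta would need omega and nu (Rule 5), but nu is never established.
nu would need delta (Rule 10), but delta is never established.
psi: reached.
alpha: reached.
Reached: psi and alpha — 2 of the 6.

2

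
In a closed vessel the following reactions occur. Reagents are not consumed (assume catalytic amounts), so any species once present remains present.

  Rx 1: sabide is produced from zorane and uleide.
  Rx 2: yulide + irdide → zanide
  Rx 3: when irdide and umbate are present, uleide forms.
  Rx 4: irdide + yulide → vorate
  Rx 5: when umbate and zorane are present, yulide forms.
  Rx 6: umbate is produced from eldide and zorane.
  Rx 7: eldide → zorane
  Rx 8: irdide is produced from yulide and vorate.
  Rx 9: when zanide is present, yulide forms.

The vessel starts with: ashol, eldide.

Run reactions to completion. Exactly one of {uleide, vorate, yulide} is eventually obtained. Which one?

eldide present → zorane forms (Rx 7).
eldide and zorane present → umbate forms (Rx 6).
umbate and zorane present → yulide forms (Rx 5).
uleide would need irdide and umbate (Rx 3), but irdide never forms. vorate would need irdide and yulide (Rx 4), but irdide never forms.

yulide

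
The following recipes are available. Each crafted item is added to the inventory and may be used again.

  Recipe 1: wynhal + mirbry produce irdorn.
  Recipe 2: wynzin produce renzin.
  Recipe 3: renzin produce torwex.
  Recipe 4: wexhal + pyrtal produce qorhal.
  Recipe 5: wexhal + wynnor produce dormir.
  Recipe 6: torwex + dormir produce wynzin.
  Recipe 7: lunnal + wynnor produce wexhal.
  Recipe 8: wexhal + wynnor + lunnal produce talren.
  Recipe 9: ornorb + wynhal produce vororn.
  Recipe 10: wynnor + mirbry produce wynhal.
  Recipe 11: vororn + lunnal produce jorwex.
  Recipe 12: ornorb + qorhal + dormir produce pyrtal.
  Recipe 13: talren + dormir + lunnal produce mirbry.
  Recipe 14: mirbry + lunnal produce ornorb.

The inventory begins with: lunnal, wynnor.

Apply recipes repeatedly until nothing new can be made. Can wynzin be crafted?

wynzin would need torwex and dormir (Recipe 6), but torwex is never obtained.

No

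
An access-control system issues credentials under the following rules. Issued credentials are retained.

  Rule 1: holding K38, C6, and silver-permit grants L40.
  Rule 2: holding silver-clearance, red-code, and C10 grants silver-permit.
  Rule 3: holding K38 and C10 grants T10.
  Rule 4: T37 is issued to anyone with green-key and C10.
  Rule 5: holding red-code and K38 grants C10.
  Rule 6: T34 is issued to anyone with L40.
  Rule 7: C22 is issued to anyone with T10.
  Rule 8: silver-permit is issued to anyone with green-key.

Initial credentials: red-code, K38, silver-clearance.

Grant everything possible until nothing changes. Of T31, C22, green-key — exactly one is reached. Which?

Holding red-code and K38 grants C10 (Rule 5).
Holding K38 and C10 grants T10 (Rule 3).
Holding T10 grants C22 (Rule 7).
No rule produces T31, and it is not given. No rule produces green-key, and it is not given.

C22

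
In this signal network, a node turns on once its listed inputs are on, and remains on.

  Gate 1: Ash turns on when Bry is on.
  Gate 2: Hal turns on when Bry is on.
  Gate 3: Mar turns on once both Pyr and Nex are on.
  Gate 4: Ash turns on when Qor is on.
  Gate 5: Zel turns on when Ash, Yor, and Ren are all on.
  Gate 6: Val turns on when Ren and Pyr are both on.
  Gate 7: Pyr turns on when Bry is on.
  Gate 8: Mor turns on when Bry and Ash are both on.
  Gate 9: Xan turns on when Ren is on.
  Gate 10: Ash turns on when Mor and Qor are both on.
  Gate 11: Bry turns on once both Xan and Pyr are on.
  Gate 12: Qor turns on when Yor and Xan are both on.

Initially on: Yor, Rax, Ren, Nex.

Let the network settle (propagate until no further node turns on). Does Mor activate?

No

Mor would need Bry and Ash (Gate 8), but Bry never turns on.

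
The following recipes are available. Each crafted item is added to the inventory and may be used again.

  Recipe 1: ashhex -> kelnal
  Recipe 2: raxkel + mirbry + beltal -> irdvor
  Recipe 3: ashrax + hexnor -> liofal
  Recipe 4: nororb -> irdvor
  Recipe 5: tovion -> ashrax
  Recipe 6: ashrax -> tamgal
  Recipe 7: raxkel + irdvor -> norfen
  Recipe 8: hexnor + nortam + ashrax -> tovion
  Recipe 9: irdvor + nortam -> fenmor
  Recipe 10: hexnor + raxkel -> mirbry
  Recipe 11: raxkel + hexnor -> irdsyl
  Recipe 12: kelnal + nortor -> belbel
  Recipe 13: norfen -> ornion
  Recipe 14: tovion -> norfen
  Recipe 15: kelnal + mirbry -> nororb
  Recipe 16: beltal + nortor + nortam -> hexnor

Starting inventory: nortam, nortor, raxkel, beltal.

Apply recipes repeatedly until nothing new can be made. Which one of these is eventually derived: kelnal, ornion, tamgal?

ornion

Using Recipe 16, beltal, nortor, and nortam make hexnor.
hexnor + raxkel -> mirbry (Recipe 10).
raxkel + mirbry + beltal -> irdvor (Recipe 2).
Using Recipe 7, raxkel and irdvor make norfen.
norfen -> ornion (Recipe 13).
tamgal would need ashrax (Recipe 6), but ashrax is never obtained. kelnal would need ashhex (Recipe 1), but ashhex is never obtained.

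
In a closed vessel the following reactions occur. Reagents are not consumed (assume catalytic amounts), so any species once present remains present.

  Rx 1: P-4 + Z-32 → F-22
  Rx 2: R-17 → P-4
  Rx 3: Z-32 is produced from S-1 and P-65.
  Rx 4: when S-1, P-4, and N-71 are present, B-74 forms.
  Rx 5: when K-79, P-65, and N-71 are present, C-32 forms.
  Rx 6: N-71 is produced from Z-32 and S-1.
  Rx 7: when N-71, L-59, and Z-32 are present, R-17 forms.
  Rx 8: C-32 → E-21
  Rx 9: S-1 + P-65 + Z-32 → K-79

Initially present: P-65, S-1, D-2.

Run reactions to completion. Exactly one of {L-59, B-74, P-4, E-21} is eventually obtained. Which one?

S-1 and P-65 present → Z-32 forms (Rx 3).
S-1, P-65, and Z-32 present → K-79 forms (Rx 9).
Z-32 and S-1 present → N-71 forms (Rx 6).
K-79, P-65, and N-71 present → C-32 forms (Rx 5).
C-32 present → E-21 forms (Rx 8).
B-74 would need S-1, P-4, and N-71 (Rx 4), but P-4 never forms. No rule produces L-59, and it is not given. P-4 would need R-17 (Rx 2), but R-17 never forms.

E-21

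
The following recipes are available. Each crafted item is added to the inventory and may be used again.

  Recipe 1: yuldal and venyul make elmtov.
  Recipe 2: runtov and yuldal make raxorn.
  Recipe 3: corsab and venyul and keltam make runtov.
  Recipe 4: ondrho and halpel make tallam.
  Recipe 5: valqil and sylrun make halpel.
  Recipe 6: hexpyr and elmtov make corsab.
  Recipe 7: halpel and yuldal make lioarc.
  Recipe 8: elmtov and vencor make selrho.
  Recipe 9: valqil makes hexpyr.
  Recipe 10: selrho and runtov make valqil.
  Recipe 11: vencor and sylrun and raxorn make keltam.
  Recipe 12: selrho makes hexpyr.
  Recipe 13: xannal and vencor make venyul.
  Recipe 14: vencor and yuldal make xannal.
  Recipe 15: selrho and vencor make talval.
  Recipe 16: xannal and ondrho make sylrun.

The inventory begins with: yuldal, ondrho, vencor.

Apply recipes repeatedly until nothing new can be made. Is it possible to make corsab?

Yes

Using Recipe 14, vencor and yuldal make xannal.
xannal and vencor → venyul (Recipe 13).
yuldal and venyul → elmtov (Recipe 1).
Using Recipe 8, elmtov and vencor make selrho.
selrho → hexpyr (Recipe 12).
hexpyr and elmtov → corsab (Recipe 6).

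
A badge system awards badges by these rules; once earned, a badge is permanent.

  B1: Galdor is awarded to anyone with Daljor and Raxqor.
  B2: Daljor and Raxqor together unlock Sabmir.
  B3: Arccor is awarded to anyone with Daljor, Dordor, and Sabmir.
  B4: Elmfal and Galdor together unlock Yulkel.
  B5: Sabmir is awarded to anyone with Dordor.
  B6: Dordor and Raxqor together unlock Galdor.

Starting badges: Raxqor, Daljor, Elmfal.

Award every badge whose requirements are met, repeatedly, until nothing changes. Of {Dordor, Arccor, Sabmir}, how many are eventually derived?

With Daljor and Raxqor, Sabmir is earned (B2).
No rule produces Dordor, and it is not given.
Arccor would need Daljor, Dordor, and Sabmir (B3), but Dordor is never earned.
Sabmir: reached.
Reached: Sabmir — 1 of the 3.

1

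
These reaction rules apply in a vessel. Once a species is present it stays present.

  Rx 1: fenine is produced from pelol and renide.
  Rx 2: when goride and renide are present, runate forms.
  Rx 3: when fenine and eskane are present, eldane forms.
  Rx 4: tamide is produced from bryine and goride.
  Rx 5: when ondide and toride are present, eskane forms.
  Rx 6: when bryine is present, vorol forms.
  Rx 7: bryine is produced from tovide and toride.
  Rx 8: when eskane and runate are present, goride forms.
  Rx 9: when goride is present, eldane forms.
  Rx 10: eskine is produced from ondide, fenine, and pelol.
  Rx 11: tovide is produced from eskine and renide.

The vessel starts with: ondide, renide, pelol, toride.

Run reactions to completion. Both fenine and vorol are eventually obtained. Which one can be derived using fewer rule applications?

fenine: pelol and renide present → fenine forms (Rx 1). [1 rule application]
vorol: pelol and renide present → fenine forms (Rx 1). ondide, fenine, and pelol present → eskine forms (Rx 10). eskine and renide present → tovide forms (Rx 11). tovide and toride present → bryine forms (Rx 7). bryine present → vorol forms (Rx 6). [5 rule applications]
fenine needs fewer.

fenine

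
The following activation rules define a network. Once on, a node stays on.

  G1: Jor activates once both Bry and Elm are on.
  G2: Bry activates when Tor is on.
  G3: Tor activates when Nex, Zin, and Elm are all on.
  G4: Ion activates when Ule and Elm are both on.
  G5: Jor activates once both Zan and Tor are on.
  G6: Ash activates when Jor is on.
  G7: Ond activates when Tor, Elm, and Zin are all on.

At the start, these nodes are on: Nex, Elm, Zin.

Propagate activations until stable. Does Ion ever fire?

Ion would need Ule and Elm (G4), but Ule never turns on.

No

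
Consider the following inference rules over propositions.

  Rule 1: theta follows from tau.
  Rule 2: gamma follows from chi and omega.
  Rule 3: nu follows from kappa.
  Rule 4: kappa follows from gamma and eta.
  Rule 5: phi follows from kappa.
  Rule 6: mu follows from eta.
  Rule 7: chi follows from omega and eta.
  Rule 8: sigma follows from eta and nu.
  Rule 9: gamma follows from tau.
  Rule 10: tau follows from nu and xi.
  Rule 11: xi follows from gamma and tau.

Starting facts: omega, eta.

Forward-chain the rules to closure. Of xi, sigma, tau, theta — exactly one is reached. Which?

sigma

omega and eta hold, so chi follows (Rule 7).
From chi and omega, Rule 2 gives gamma.
From gamma and eta, Rule 4 gives kappa.
kappa holds, so nu follows (Rule 3).
eta and nu hold, so sigma follows (Rule 8).
theta would need tau (Rule 1), but tau is never established. tau would need nu and xi (Rule 10), but xi is never established. xi would need gamma and tau (Rule 11), but tau is never established.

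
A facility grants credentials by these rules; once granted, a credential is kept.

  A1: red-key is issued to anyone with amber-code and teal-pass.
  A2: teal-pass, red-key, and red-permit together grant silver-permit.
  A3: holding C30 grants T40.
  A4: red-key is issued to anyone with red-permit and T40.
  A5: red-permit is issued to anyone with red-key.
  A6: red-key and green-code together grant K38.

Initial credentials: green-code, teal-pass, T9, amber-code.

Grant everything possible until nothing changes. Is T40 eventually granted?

No

T40 would need C30 (A3), but C30 is never granted.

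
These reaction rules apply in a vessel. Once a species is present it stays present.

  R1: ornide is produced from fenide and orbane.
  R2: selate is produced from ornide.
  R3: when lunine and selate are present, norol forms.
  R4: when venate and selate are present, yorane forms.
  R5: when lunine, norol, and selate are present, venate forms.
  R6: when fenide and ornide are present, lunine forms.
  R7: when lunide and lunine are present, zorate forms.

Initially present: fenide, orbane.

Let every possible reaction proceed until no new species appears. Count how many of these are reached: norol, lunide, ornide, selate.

3

fenide and orbane present → ornide forms (R1).
fenide and ornide present → lunine forms (R6).
ornide present → selate forms (R2).
lunine and selate present → norol forms (R3).
norol: reached.
No rule produces lunide, and it is not given.
ornide: reached.
selate: reached.
Reached: norol, ornide, and selate — 3 of the 4.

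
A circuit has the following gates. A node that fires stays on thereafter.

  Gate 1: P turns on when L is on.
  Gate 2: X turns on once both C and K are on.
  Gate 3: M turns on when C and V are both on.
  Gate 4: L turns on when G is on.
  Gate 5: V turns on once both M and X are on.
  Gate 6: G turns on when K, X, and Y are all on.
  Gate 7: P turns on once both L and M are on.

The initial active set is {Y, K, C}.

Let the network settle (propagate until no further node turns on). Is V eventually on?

No

V would need M and X (Gate 5), but M never turns on.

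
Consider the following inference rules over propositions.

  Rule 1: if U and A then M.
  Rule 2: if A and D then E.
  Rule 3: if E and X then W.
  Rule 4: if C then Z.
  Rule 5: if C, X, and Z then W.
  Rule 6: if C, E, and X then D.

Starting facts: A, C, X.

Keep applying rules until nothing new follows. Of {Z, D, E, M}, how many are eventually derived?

1

C holds, so Z follows (Rule 4).
Z: reached.
D would need C, E, and X (Rule 6), but E is never established.
E would need A and D (Rule 2), but D is never established.
M would need U and A (Rule 1), but U is never established.
Reached: Z — 1 of the 4.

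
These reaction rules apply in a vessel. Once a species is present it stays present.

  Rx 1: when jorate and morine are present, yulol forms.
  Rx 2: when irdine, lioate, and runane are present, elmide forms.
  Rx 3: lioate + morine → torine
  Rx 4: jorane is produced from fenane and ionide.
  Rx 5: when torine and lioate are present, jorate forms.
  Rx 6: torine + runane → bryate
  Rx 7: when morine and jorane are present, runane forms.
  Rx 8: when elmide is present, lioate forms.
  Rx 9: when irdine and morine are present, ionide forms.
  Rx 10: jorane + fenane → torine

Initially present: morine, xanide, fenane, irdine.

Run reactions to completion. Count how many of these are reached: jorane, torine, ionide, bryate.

irdine and morine present → ionide forms (Rx 9).
fenane and ionide present → jorane forms (Rx 4).
morine and jorane present → runane forms (Rx 7).
jorane and fenane present → torine forms (Rx 10).
torine and runane present → bryate forms (Rx 6).
jorane: reached.
torine: reached.
ionide: reached.
bryate: reached.
All 4 are reached.

4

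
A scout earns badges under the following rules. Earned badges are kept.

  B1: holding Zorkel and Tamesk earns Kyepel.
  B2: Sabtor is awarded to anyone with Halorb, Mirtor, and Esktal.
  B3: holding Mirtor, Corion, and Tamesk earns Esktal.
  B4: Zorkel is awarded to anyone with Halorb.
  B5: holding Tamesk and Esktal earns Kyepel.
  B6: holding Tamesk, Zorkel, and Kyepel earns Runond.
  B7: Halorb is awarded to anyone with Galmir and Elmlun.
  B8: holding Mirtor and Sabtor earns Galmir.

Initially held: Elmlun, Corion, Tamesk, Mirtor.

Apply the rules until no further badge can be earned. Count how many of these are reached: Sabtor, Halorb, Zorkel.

Sabtor would need Halorb, Mirtor, and Esktal (B2), but Halorb is never earned.
Halorb would need Galmir and Elmlun (B7), but Galmir is never earned.
Zorkel would need Halorb (B4), but Halorb is never earned.
None of the 3 are reached.

0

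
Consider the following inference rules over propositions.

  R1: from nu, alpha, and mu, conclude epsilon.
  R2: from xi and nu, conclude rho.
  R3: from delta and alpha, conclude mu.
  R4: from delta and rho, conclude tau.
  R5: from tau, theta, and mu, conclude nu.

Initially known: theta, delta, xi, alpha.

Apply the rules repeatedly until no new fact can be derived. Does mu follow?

delta and alpha hold, so mu follows (R3).

Yes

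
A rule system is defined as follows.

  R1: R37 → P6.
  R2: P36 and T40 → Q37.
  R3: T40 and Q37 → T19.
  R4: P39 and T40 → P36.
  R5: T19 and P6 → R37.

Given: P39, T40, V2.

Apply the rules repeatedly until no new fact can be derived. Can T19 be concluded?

Yes

P39 and T40 hold, so P36 follows (R4).
P36 and T40 hold, so Q37 follows (R2).
From T40 and Q37, R3 gives T19.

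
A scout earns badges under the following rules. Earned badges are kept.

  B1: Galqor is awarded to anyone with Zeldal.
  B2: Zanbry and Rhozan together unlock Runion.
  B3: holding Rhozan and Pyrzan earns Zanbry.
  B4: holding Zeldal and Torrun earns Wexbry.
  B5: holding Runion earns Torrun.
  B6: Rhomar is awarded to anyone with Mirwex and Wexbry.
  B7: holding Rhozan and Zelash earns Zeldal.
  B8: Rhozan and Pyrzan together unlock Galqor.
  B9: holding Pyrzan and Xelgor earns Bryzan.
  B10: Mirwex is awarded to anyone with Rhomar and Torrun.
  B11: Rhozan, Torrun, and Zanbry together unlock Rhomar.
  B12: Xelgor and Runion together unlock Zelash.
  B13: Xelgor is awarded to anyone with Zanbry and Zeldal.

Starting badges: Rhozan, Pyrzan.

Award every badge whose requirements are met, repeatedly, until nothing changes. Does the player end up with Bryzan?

Bryzan would need Pyrzan and Xelgor (B9), but Xelgor is never earned.

No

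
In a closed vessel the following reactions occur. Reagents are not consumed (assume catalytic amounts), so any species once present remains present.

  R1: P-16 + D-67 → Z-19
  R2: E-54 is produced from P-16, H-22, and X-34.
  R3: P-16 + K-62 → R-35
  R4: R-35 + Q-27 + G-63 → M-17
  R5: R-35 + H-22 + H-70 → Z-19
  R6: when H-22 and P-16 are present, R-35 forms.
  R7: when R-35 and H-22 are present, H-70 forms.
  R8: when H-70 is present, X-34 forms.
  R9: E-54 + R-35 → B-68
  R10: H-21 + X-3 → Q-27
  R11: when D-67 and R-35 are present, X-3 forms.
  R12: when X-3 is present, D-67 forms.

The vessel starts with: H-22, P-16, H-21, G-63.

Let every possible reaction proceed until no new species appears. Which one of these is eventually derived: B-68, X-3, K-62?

H-22 and P-16 present → R-35 forms (R6).
R-35 and H-22 present → H-70 forms (R7).
H-70 present → X-34 forms (R8).
P-16, H-22, and X-34 present → E-54 forms (R2).
E-54 and R-35 present → B-68 forms (R9).
No rule produces K-62, and it is not given. X-3 would need D-67 and R-35 (R11), but D-67 never forms.

B-68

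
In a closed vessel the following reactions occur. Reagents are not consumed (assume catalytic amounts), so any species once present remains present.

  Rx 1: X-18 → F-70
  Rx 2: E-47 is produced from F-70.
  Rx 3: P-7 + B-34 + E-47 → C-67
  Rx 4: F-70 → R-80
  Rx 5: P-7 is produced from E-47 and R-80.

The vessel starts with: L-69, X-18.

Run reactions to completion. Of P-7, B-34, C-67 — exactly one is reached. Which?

X-18 present → F-70 forms (Rx 1).
F-70 present → R-80 forms (Rx 4).
F-70 present → E-47 forms (Rx 2).
E-47 and R-80 present → P-7 forms (Rx 5).
No rule produces B-34, and it is not given. C-67 would need P-7, B-34, and E-47 (Rx 3), but B-34 never forms.

P-7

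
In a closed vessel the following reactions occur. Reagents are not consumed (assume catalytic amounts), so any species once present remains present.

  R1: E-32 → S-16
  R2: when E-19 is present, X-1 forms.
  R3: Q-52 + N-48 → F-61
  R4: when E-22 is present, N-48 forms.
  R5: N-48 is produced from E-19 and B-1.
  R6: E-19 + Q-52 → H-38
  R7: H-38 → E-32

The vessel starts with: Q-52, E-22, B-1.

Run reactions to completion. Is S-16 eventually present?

No

S-16 would need E-32 (R1), but E-32 never forms.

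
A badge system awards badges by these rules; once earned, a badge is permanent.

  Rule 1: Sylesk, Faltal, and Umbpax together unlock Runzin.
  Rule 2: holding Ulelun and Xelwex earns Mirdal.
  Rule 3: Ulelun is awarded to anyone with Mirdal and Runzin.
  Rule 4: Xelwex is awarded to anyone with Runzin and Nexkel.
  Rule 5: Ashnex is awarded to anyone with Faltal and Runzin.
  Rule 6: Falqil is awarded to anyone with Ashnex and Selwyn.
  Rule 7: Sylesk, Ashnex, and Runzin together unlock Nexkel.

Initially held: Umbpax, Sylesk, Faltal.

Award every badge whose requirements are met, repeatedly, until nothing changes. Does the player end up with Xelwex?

Yes

With Sylesk, Faltal, and Umbpax, Runzin is earned (Rule 1).
With Faltal and Runzin, Ashnex is earned (Rule 5).
With Sylesk, Ashnex, and Runzin, Nexkel is earned (Rule 7).
With Runzin and Nexkel, Xelwex is earned (Rule 4).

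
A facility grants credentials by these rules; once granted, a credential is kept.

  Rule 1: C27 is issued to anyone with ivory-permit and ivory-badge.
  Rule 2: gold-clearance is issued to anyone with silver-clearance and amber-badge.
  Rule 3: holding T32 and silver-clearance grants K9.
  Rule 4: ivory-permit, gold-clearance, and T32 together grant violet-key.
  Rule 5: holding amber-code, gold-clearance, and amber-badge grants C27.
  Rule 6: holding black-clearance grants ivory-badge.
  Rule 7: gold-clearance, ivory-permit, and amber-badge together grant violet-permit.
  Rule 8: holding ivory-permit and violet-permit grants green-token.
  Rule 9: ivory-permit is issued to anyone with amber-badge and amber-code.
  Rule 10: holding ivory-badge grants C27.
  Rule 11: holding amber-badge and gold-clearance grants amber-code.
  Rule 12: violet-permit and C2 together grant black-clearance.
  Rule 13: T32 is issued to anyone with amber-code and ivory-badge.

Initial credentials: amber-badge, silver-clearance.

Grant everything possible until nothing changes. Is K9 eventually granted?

No

K9 would need T32 and silver-clearance (Rule 3), but T32 is never granted.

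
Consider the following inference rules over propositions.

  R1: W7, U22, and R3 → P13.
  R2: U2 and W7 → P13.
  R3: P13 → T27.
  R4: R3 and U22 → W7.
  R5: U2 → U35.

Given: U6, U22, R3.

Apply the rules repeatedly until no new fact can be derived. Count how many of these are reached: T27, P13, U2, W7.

3

From R3 and U22, R4 gives W7.
From W7, U22, and R3, R1 gives P13.
P13 holds, so T27 follows (R3).
T27: reached.
P13: reached.
No rule produces U2, and it is not given.
W7: reached.
Reached: T27, P13, and W7 — 3 of the 4.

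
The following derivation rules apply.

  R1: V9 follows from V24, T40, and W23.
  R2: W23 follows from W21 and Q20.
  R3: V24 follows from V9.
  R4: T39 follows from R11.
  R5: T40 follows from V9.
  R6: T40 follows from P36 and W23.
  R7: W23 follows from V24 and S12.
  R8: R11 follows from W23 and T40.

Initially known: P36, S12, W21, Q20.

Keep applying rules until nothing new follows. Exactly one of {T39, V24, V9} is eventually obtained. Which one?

W21 and Q20 hold, so W23 follows (R2).
P36 and W23 hold, so T40 follows (R6).
W23 and T40 hold, so R11 follows (R8).
From R11, R4 gives T39.
V9 would need V24, T40, and W23 (R1), but V24 is never established. V24 would need V9 (R3), but V9 is never established.

T39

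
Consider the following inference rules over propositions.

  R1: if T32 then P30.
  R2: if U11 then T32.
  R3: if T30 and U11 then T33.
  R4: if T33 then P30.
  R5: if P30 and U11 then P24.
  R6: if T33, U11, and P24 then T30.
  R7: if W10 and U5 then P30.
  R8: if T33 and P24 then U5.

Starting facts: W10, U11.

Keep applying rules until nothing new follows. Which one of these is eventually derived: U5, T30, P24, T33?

From U11, R2 gives T32.
From T32, R1 gives P30.
From P30 and U11, R5 gives P24.
T30 would need T33, U11, and P24 (R6), but T33 is never established. U5 would need T33 and P24 (R8), but T33 is never established. T33 would need T30 and U11 (R3), but T30 is never established.

P24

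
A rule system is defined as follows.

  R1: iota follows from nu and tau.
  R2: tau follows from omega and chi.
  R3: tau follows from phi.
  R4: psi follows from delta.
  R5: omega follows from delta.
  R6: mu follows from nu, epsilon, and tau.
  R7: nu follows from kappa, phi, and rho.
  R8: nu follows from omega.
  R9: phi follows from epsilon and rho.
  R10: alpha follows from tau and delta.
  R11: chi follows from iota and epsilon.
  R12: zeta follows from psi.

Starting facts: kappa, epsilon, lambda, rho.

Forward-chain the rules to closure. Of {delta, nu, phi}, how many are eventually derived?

epsilon and rho hold, so phi follows (R9).
From kappa, phi, and rho, R7 gives nu.
No rule produces delta, and it is not given.
nu: reached.
phi: reached.
Reached: nu and phi — 2 of the 3.

2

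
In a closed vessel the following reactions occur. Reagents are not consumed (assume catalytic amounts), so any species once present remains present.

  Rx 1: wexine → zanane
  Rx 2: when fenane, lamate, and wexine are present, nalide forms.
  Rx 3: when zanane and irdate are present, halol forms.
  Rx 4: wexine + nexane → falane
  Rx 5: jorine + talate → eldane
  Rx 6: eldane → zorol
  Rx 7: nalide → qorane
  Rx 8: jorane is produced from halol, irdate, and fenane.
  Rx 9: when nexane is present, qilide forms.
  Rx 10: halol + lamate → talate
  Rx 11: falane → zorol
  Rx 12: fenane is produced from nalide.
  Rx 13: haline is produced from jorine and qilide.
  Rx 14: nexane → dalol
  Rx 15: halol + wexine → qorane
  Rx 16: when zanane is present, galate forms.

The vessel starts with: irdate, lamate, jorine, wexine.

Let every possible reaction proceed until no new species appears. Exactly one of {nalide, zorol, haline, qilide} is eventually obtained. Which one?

zorol

wexine present → zanane forms (Rx 1).
zanane and irdate present → halol forms (Rx 3).
halol and lamate present → talate forms (Rx 10).
jorine and talate present → eldane forms (Rx 5).
eldane present → zorol forms (Rx 6).
nalide would need fenane, lamate, and wexine (Rx 2), but fenane never forms. qilide would need nexane (Rx 9), but nexane never forms. haline would need jorine and qilide (Rx 13), but qilide never forms.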